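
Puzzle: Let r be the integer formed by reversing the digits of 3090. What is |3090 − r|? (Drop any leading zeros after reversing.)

2187

Reverse of 3090 is 903.
|3090 − 903| = 2187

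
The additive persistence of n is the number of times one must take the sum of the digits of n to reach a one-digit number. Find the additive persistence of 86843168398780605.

2

86843168398780605 → 90 → 9 (2 steps)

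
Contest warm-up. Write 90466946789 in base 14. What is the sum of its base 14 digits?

90466946789 in base 14 is 4542D2BD09.
Digit sum: 4+5+4+2+13+2+11+13+0+9 = 63.

63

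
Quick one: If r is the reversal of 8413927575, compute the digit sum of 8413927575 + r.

Reversal of 8413927575 is 5757293148; 8413927575 + 5757293148 = 14171220723.
Digit sum of 14171220723: 1+4+1+7+1+2+2+0+7+2+3 = 30.

30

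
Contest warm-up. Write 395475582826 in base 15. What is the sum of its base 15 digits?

58

395475582826 in base 15 is A4495D5701.
Digit sum: 10+4+4+9+5+13+5+7+0+1 = 58.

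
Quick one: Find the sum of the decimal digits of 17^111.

620

17^111 = 38004084319542288500015178816775869169621760833522504808496577842843836736782490374240598346739949911018604604215472684951499401238171633
Sum of its 137 digits: 620.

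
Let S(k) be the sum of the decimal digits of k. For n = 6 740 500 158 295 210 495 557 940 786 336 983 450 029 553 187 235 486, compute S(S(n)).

First digit sum: 233.
2+3+3 = 8.

8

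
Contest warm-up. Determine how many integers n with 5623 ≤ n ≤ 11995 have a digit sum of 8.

The integers in [5623, 11995] that have a digit sum of 8: 6002, 6011, 6020, 6101, 6110, 6200, …, 11510, 11600.
74 qualify.

74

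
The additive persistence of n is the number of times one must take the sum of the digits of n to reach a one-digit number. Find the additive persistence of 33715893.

33715893 → 39 → 12 → 3 (3 steps)

3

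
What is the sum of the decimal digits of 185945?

1+8+5+9+4+5 = 32

32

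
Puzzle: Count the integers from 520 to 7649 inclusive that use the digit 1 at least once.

2648

The integers in [520, 7649] that use the digit 1 at least once: 521, 531, 541, 551, 561, 571, …, 7631, 7641.
2648 qualify.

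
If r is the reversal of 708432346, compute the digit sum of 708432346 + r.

Reversal of 708432346 is 643234807; 708432346 + 643234807 = 1351667153.
Digit sum of 1351667153: 1+3+5+1+6+6+7+1+5+3 = 38.

38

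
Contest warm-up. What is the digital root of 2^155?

5

The digital root of n equals n mod 9 (or 9 when 9 | n), so we need 2^155 mod 9.
2^155 ≡ 5 (mod 9), so the digital root is 5.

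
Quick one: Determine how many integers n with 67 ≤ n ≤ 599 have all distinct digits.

The integers in [67, 599] that have all distinct digits: 67, 68, 69, 70, 71, 72, …, 597, 598.
390 qualify.

390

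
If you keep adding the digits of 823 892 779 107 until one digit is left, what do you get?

8+2+3+8+9+2+7+7+9+1+0+7 = 63
6+3 = 9

9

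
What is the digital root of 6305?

6+3+0+5 = 14
1+4 = 5

5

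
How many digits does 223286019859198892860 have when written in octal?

223286019859198892860 in base 8 is 30152672300527227355474, which has 23 digits.

23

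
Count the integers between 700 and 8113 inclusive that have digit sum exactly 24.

The integers in [700, 8113] that have digit sum exactly 24: 789, 798, 879, 888, 897, 969, …, 8088, 8097.
275 qualify.

275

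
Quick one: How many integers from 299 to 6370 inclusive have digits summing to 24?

162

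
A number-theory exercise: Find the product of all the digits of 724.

7×2×4 = 56

56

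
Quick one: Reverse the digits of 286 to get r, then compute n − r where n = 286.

-396

Reverse of 286 is 682.
286 − 682 = -396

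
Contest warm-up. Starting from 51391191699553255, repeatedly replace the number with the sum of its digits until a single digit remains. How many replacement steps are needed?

3

51391191699553255 → 79 → 16 → 7 (3 steps)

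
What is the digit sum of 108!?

666

108! = 1324641819451828974499891837121832599810209360673358065686551152497461815091591578895743130235002378688844343005686404521144382704205360039762937774080000000000000000000000000
Sum of its 175 digits: 666.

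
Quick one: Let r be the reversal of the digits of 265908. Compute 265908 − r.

Reverse of 265908 is 809562.
265908 − 809562 = -543654

-543654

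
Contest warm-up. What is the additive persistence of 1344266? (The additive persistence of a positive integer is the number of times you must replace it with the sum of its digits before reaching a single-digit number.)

1344266 → 26 → 8 (2 steps)

2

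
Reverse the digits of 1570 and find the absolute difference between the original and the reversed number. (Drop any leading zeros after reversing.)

819

Reverse of 1570 is 751.
|1570 − 751| = 819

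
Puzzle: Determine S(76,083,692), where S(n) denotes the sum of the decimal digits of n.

41

7+6+0+8+3+6+9+2 = 41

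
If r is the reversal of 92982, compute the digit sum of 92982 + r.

Reversal of 92982 is 28929; 92982 + 28929 = 121911.
Digit sum of 121911: 1+2+1+9+1+1 = 15.

15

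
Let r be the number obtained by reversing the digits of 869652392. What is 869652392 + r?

Reverse of 869652392 is 293256968.
869652392 + 293256968 = 1162909360

1162909360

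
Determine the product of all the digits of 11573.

1×1×5×7×3 = 105

105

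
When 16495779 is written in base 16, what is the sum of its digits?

54

16495779 in base 16 is FBB4A3.
Digit sum: 15+11+11+4+10+3 = 54.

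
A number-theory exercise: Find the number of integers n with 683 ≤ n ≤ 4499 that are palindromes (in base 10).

The integers in [683, 4499] that are palindromes (in base 10): 686, 696, 707, 717, 727, 737, …, 4334, 4444.
67 qualify.

67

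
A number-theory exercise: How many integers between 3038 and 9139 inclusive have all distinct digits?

3087

The integers in [3038, 9139] that have all distinct digits: 3041, 3042, 3045, 3046, 3047, 3048, …, 9137, 9138.
3087 qualify.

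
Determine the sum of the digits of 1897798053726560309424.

105

1+8+9+7+7+9+8+0+5+3+7+2+6+5+6+0+3+0+9+4+2+4 = 105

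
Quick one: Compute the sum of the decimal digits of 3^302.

3^302 = 1232023311527295383921934246438794843698173260628036928243321710705320974597491689344201855401200472494254359965381946385321614594891261971094009
Sum of its 145 digits: 621.

621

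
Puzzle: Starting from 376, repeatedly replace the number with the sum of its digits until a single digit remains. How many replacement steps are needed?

2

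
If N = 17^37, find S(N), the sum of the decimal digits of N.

17^37 = 3362095853201812742282475234995233875224247377
Sum of its 46 digits: 197.

197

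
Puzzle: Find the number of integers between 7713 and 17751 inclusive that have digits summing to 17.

656

The integers in [7713, 17751] that have digits summing to 17: 7721, 7730, 7802, 7811, 7820, 7901, …, 17711, 17720.
656 qualify.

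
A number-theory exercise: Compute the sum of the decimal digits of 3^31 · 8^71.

3^31 · 8^71 = 8131075108170416651290107722538557485236907098681806933366474953508583924301824
Sum of its 79 digits: 342.

342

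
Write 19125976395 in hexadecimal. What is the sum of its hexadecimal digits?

19125976395 in base 16 is 473FF3D4B.
Digit sum: 4+7+3+15+15+3+13+4+11 = 75.

75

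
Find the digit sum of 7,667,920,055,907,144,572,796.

108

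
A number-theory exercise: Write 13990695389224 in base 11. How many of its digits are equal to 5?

13990695389224 in base 11 is 45044698A0914.
The digit 5 appears 1 time.

1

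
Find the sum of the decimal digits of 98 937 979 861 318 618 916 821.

9+8+9+3+7+9+7+9+8+6+1+3+1+8+6+1+8+9+1+6+8+2+1 = 130

130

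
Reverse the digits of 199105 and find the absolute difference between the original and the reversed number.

Reverse of 199105 is 501991.
|199105 − 501991| = 302886

302886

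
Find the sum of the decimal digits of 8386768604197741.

8+3+8+6+7+6+8+6+0+4+1+9+7+7+4+1 = 85

85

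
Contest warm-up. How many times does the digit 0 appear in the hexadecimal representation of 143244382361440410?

2

143244382361440410 in base 16 is 1FCE801BEB9509A.
The digit 0 appears 2 times.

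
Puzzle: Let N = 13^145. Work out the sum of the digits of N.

760

13^145 = 332495739297038865453955824301148040878086855761996914226721779819448441230837837778396193227194828462167904844061547157593170092092697366300067194480595905270093
Sum of its 162 digits: 760.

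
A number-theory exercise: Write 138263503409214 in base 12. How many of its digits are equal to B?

138263503409214 in base 12 is 13610487659B66.
The digit B appears 1 time.

1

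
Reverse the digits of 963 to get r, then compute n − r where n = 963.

594

Reverse of 963 is 369.
963 − 369 = 594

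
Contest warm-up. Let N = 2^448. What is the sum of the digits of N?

2^448 = 726838724295606890549323807888004534353641360687318060281490199180639288113397923326191050713763565560762521606266177933534601628614656
Sum of its 135 digits: 592.

592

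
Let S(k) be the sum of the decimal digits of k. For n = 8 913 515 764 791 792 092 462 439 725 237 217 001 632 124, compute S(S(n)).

First digit sum: 178.
1+7+8 = 16.

16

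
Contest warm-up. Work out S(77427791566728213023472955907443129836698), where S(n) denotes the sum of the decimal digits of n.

200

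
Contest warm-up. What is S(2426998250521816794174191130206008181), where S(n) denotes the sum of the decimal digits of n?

2+4+2+6+9+9+8+2+5+0+5+2+1+8+1+6+7+9+4+1+7+4+1+9+1+1+3+0+2+0+6+0+0+8+1+8+1 = 143

143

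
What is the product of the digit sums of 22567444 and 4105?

S(22567444) = 2+2+5+6+7+4+4+4 = 34.
S(4105) = 4+1+0+5 = 10.
34 · 10 = 340.

340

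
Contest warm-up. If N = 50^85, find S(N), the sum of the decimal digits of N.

257

50^85 = 2584939414228211483973152162718633917393162846565246582031250000000000000000000000000000000000000000000000000000000000000000000000000000000000000
Sum of its 145 digits: 257.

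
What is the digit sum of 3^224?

3^224 = 75017235761082801347754799639985631302843555773437467049335826804960201862842485462417511176795886253700481
Sum of its 107 digits: 486.

486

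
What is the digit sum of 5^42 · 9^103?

585

5^42 · 9^103 = 44026955467987296935455466101321541818495276626055007810797439357838453785700333219871582878812825811110087670385837554931640625
Sum of its 128 digits: 585.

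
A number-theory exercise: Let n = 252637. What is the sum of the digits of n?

25

2+5+2+6+3+7 = 25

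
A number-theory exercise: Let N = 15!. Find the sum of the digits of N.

15! = 1307674368000
Sum of its 13 digits: 45.

45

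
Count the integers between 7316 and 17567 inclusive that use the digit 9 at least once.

The integers in [7316, 17567] that use the digit 9 at least once: 7319, 7329, 7339, 7349, 7359, 7369, …, 17549, 17559.
3482 qualify.

3482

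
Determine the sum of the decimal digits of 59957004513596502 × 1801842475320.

59957004513596502 × 1801842475320 = 108033077425551133759373330640
Sum of its 30 digits: 108.

108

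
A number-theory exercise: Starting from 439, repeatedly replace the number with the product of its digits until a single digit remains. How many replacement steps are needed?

2

439 → 108 → 0 (2 steps)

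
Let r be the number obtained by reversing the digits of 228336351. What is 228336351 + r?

381970173

Reverse of 228336351 is 153633822.
228336351 + 153633822 = 381970173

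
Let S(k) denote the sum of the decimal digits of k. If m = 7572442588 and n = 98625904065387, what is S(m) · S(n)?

3744

S(7572442588) = 7+5+7+2+4+4+2+5+8+8 = 52.
S(98625904065387) = 9+8+6+2+5+9+0+4+0+6+5+3+8+7 = 72.
52 · 72 = 3744.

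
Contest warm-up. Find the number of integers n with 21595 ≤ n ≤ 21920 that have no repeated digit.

135

The integers in [21595, 21920] that have no repeated digit: 21596, 21597, 21598, 21603, 21604, 21605, …, 21907, 21908.
135 qualify.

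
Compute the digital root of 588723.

6

5+8+8+7+2+3 = 33
3+3 = 6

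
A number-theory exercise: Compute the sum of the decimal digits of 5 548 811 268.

5+5+4+8+8+1+1+2+6+8 = 48

48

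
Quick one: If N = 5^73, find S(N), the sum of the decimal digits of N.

5^73 = 1058791184067875423835403125849552452564239501953125
Sum of its 52 digits: 221.

221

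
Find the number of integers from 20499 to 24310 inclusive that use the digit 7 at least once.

The integers in [20499, 24310] that use the digit 7 at least once: 20507, 20517, 20527, 20537, 20547, 20557, …, 24297, 24307.
1047 qualify.

1047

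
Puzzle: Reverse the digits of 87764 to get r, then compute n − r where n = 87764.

Reverse of 87764 is 46778.
87764 − 46778 = 40986

40986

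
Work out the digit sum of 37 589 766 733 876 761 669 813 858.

3+7+5+8+9+7+6+6+7+3+3+8+7+6+7+6+1+6+6+9+8+1+3+8+5+8 = 153

153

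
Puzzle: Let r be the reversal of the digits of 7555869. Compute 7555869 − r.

Reverse of 7555869 is 9685557.
7555869 − 9685557 = -2129688

-2129688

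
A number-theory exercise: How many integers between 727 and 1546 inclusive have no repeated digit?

443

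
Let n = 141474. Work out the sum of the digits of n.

21

1+4+1+4+7+4 = 21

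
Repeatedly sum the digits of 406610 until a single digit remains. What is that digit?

4+0+6+6+1+0 = 17
1+7 = 8

8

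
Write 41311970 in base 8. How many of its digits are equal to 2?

2

41311970 in base 8 is 235457342.
The digit 2 appears 2 times.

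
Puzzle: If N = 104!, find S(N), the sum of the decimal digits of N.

104! = 10299016745145627623848583864765044283053772454999072182325491776887871732475287174542709871683888003235965704141638377695179741979175588724736000000000000000000000000
Sum of its 167 digits: 702.

702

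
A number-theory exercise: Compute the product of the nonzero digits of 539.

5×3×9 = 135

135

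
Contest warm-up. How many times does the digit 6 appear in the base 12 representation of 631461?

1

631461 in base 12 is 265519.
The digit 6 appears 1 time.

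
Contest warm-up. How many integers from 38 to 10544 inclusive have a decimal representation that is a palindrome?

192

The integers in [38, 10544] that have a decimal representation that is a palindrome: 44, 55, 66, 77, 88, 99, …, 10401, 10501.
192 qualify.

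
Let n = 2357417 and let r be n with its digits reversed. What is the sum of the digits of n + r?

Reversal of 2357417 is 7147532; 2357417 + 7147532 = 9504949.
Digit sum of 9504949: 9+5+0+4+9+4+9 = 40.

40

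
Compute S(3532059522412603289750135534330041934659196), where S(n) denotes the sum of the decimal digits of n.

167

3+5+3+2+0+5+9+5+2+2+4+1+2+6+0+3+2+8+9+7+5+0+1+3+5+5+3+4+3+3+0+0+4+1+9+3+4+6+5+9+1+9+6 = 167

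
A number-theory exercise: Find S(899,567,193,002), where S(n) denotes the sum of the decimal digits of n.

59

8+9+9+5+6+7+1+9+3+0+0+2 = 59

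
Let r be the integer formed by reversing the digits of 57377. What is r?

77375

Reversing 57377 gives 77375.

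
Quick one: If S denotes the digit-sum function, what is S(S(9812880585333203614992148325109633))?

9

First digit sum: 144.
1+4+4 = 9.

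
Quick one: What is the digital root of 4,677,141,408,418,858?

4

4+6+7+7+1+4+1+4+0+8+4+1+8+8+5+8 = 76
7+6 = 13
1+3 = 4
(Equivalently, 4,677,141,408,418,858 mod 9 = 4.)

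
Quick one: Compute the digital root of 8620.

7

8+6+2+0 = 16
1+6 = 7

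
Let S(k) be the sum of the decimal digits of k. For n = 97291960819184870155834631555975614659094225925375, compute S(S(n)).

First digit sum: 245.
2+4+5 = 11.

11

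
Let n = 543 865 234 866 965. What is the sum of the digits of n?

80

5+4+3+8+6+5+2+3+4+8+6+6+9+6+5 = 80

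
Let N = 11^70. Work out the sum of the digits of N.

367

11^70 = 7897469567994392174328988784504809847540729881935024059662581894710332201
Sum of its 73 digits: 367.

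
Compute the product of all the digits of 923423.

1296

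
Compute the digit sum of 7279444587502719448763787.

135

7+2+7+9+4+4+4+5+8+7+5+0+2+7+1+9+4+4+8+7+6+3+7+8+7 = 135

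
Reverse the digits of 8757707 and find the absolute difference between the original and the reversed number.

1680129

Reverse of 8757707 is 7077578.
|8757707 − 7077578| = 1680129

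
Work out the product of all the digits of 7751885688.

7×7×5×1×8×8×5×6×8×8 = 30105600

30105600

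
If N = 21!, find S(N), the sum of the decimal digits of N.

63

21! = 51090942171709440000
Sum of its 20 digits: 63.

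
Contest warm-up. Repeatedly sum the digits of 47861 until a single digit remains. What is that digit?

8

4+7+8+6+1 = 26
2+6 = 8
(Equivalently, 47861 mod 9 = 8.)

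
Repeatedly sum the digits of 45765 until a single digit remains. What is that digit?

9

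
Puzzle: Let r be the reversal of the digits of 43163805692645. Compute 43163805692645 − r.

-11465845143489

Reverse of 43163805692645 is 54629650836134.
43163805692645 − 54629650836134 = -11465845143489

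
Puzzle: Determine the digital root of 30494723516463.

3

3+0+4+9+4+7+2+3+5+1+6+4+6+3 = 57
5+7 = 12
1+2 = 3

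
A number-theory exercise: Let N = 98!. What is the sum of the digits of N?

639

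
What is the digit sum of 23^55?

23^55 = 785291652424037263548733517675617858730558099314688805476989869947753298407
Sum of its 75 digits: 392.

392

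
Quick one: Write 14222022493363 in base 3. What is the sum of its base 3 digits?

14222022493363 in base 3 is 1212100121112012102012211021.
Digit sum: 1+2+1+2+1+0+0+1+2+1+1+1+2+0+1+2+1+0+2+0+1+2+2+1+1+0+2+1 = 31.

31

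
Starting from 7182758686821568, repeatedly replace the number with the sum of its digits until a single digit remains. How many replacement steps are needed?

7182758686821568 → 88 → 16 → 7 (3 steps)

3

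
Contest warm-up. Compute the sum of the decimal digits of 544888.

37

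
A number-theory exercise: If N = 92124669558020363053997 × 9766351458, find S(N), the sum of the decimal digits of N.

162

92124669558020363053997 × 9766351458 = 899721900855740388306092933677626
Sum of its 33 digits: 162.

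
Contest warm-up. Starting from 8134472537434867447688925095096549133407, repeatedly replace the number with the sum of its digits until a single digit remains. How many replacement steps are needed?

8134472537434867447688925095096549133407 → 194 → 14 → 5 (3 steps)

3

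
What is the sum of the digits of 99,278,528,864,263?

79

9+9+2+7+8+5+2+8+8+6+4+2+6+3 = 79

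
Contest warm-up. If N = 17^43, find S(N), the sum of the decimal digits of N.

224

17^43 = 81152820641272625991922463475488672334362661535406513
Sum of its 53 digits: 224.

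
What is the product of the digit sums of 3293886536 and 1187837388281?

S(3293886536) = 3+2+9+3+8+8+6+5+3+6 = 53.
S(1187837388281) = 1+1+8+7+8+3+7+3+8+8+2+8+1 = 65.
53 · 65 = 3445.

3445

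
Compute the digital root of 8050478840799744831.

8+0+5+0+4+7+8+8+4+0+7+9+9+7+4+4+8+3+1 = 96
9+6 = 15
1+5 = 6

6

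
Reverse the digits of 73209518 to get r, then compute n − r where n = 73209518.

-8380719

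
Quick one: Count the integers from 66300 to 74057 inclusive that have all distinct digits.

2374

The integers in [66300, 74057] that have all distinct digits: 67012, 67013, 67014, 67015, 67018, 67019, …, 74053, 74056.
2374 qualify.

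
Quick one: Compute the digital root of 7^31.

7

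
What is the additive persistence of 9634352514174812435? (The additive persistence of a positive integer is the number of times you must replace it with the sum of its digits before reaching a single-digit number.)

9634352514174812435 → 77 → 14 → 5 (3 steps)

3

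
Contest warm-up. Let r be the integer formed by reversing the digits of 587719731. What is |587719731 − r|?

Reverse of 587719731 is 137917785.
|587719731 − 137917785| = 449801946

449801946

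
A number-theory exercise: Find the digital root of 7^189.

The digital root of n equals n mod 9 (or 9 when 9 | n), so we need 7^189 mod 9.
7^189 ≡ 1 (mod 9), so the digital root is 1.

1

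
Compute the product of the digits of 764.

7×6×4 = 168

168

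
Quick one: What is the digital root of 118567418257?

1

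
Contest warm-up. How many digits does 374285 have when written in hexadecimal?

374285 in base 16 is 5B60D, which has 5 digits.

5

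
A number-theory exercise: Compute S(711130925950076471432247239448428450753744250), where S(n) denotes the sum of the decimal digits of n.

180

7+1+1+1+3+0+9+2+5+9+5+0+0+7+6+4+7+1+4+3+2+2+4+7+2+3+9+4+4+8+4+2+8+4+5+0+7+5+3+7+4+4+2+5+0 = 180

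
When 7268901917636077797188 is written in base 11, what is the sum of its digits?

7268901917636077797188 in base 11 is A89415365966716021450.
Digit sum: 10+8+9+4+1+5+3+6+5+9+6+6+7+1+6+0+2+1+4+5+0 = 98.

98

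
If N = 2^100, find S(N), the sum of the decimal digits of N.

115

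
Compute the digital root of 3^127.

9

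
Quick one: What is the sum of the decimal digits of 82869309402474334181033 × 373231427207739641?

82869309402474334181033 × 373231427207739641 = 30929430620005253662449765618572824429153
Sum of its 41 digits: 169.

169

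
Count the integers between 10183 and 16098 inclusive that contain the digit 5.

2338

The integers in [10183, 16098] that contain the digit 5: 10185, 10195, 10205, 10215, 10225, 10235, …, 16085, 16095.
2338 qualify.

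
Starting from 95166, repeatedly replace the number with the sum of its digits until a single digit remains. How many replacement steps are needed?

95166 → 27 → 9 (2 steps)

2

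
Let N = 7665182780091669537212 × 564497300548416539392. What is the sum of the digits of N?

194

7665182780091669537212 × 564497300548416539392 = 4326974987571954220313446687725471207855104
Sum of its 43 digits: 194.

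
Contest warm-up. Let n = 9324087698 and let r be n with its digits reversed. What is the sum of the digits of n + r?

58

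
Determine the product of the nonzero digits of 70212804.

896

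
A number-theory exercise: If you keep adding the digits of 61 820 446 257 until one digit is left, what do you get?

6+1+8+2+0+4+4+6+2+5+7 = 45
4+5 = 9

9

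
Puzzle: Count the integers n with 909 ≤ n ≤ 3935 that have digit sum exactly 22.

108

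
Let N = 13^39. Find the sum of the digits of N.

199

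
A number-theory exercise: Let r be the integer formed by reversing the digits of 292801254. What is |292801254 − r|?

159307038

Reverse of 292801254 is 452108292.
|292801254 − 452108292| = 159307038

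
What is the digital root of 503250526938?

3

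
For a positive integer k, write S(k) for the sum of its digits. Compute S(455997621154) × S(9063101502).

S(455997621154) = 4+5+5+9+9+7+6+2+1+1+5+4 = 58.
S(9063101502) = 9+0+6+3+1+0+1+5+0+2 = 27.
58 · 27 = 1566.

1566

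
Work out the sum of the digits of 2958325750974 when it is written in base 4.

36

2958325750974 in base 4 is 223003021331021302332.
Digit sum: 2+2+3+0+0+3+0+2+1+3+3+1+0+2+1+3+0+2+3+3+2 = 36.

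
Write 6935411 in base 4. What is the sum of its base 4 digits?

20

6935411 in base 4 is 122131031303.
Digit sum: 1+2+2+1+3+1+0+3+1+3+0+3 = 20.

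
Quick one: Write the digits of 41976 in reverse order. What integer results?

Reversing 41976 gives 67914.

67914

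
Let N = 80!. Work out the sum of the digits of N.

450

80! = 71569457046263802294811533723186532165584657342365752577109445058227039255480148842668944867280814080000000000000000000
Sum of its 119 digits: 450.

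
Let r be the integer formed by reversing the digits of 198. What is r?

Reversing 198 gives 891.

891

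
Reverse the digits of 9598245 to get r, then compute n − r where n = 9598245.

Reverse of 9598245 is 5428959.
9598245 − 5428959 = 4169286

4169286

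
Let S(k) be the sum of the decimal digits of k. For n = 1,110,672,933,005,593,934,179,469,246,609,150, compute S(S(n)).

5

First digit sum: 140.
1+4+0 = 5.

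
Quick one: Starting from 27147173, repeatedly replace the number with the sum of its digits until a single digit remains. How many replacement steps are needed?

27147173 → 32 → 5 (2 steps)

2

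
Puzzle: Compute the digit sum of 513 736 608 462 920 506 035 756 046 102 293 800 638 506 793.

5+1+3+7+3+6+6+0+8+4+6+2+9+2+0+5+0+6+0+3+5+7+5+6+0+4+6+1+0+2+2+9+3+8+0+0+6+3+8+5+0+6+7+9+3 = 181

181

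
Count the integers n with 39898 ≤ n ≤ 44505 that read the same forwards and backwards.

The integers in [39898, 44505] that read the same forwards and backwards: 39993, 40004, 40104, 40204, 40304, 40404, …, 44344, 44444.
46 qualify.

46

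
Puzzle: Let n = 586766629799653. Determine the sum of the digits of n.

94

5+8+6+7+6+6+6+2+9+7+9+9+6+5+3 = 94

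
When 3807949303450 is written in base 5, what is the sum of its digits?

34

3807949303450 in base 5 is 444342140010202300.
Digit sum: 4+4+4+3+4+2+1+4+0+0+1+0+2+0+2+3+0+0 = 34.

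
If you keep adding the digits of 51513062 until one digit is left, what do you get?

5+1+5+1+3+0+6+2 = 23
2+3 = 5

5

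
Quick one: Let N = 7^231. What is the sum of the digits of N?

7^231 = 1650620533198901179310037038121881423612989614854792506879607291732340247581181223038364617346535400863632889379224683855291704803806067504996928765926119007966605255986600766253243088393552202743
Sum of its 196 digits: 856.

856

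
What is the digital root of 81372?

8+1+3+7+2 = 21
2+1 = 3
(Equivalently, 81372 mod 9 = 3.)

3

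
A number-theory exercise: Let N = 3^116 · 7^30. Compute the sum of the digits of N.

342

3^116 · 7^30 = 500042304390744664782575054766490456670715701240633682655244075645610026476994529
Sum of its 81 digits: 342.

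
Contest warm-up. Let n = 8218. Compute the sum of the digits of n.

8+2+1+8 = 19

19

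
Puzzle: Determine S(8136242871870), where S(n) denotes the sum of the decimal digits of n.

57

8+1+3+6+2+4+2+8+7+1+8+7+0 = 57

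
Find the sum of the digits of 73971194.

7+3+9+7+1+1+9+4 = 41

41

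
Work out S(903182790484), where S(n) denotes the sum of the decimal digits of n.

55

9+0+3+1+8+2+7+9+0+4+8+4 = 55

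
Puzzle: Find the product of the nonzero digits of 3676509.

34020

3×6×7×6×5×9 = 34020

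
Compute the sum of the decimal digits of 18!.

54

18! = 6402373705728000
Sum of its 16 digits: 54.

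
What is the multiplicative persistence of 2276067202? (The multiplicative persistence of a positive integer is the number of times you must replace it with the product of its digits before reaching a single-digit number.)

2276067202 → 0 (1 step)

1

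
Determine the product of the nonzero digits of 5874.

1120

5×8×7×4 = 1120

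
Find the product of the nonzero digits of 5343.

180

5×3×4×3 = 180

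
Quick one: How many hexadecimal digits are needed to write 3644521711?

3644521711 in base 16 is D93AFCEF, which has 8 digits.

8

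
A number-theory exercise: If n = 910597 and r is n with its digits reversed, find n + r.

1705616

Reverse of 910597 is 795019.
910597 + 795019 = 1705616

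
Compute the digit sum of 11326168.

28

1+1+3+2+6+1+6+8 = 28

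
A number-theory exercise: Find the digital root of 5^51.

The digital root of n equals n mod 9 (or 9 when 9 | n), so we need 5^51 mod 9.
5^51 ≡ 8 (mod 9), so the digital root is 8.

8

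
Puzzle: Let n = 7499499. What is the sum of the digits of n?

51

7+4+9+9+4+9+9 = 51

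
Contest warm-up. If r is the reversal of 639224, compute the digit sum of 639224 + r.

Reversal of 639224 is 422936; 639224 + 422936 = 1062160.
Digit sum of 1062160: 1+0+6+2+1+6+0 = 16.

16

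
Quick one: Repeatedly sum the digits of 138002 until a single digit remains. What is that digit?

5

1+3+8+0+0+2 = 14
1+4 = 5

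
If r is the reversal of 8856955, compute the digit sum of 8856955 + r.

29

Reversal of 8856955 is 5596588; 8856955 + 5596588 = 14453543.
Digit sum of 14453543: 1+4+4+5+3+5+4+3 = 29.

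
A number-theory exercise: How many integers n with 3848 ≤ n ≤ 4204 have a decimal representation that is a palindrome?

The integers in [3848, 4204] that have a decimal representation that is a palindrome: 3883, 3993, 4004, 4114.
4 qualify.

4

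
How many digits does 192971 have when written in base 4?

192971 in base 4 is 233013023, which has 9 digits.

9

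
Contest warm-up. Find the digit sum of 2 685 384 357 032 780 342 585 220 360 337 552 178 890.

2+6+8+5+3+8+4+3+5+7+0+3+2+7+8+0+3+4+2+5+8+5+2+2+0+3+6+0+3+3+7+5+5+2+1+7+8+8+9+0 = 169

169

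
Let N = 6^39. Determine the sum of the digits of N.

6^39 = 2227915756473955677973140996096
Sum of its 31 digits: 162.

162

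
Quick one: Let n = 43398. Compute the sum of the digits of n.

27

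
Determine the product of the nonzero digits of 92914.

9×2×9×1×4 = 648

648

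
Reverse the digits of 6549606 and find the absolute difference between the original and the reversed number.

480150

Reverse of 6549606 is 6069456.
|6549606 − 6069456| = 480150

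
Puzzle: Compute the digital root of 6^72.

9

The digital root of n equals n mod 9 (or 9 when 9 | n), so we need 6^72 mod 9.
6^72 ≡ 0 (mod 9), so the digital root is 9.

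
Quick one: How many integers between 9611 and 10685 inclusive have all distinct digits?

The integers in [9611, 10685] that have all distinct digits: 9612, 9613, 9614, 9615, 9617, 9618, …, 10684, 10685.
362 qualify.

362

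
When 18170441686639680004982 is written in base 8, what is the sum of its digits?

100

18170441686639680004982 in base 8 is 3662026105655755364321566.
Digit sum: 3+6+6+2+0+2+6+1+0+5+6+5+5+7+5+5+3+6+4+3+2+1+5+6+6 = 100.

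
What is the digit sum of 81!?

81! = 5797126020747367985879734231578109105412357244731625958745865049716390179693892056256184534249745940480000000000000000000
Sum of its 121 digits: 486.

486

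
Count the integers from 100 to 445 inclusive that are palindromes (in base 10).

The integers in [100, 445] that are palindromes (in base 10): 101, 111, 121, 131, 141, 151, …, 434, 444.
35 qualify.

35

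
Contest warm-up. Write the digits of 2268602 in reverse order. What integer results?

2068622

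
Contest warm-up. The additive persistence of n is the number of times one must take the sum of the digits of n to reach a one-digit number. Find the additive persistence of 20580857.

2

20580857 → 35 → 8 (2 steps)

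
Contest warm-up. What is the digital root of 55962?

9

5+5+9+6+2 = 27
2+7 = 9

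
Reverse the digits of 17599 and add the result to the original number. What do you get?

Reverse of 17599 is 99571.
17599 + 99571 = 117170

117170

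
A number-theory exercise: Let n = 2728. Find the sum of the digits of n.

19

2+7+2+8 = 19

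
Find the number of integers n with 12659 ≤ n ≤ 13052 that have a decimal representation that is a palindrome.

The integers in [12659, 13052] that have a decimal representation that is a palindrome: 12721, 12821, 12921, 13031.
4 qualify.

4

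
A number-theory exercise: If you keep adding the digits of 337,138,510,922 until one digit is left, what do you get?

3+3+7+1+3+8+5+1+0+9+2+2 = 44
4+4 = 8

8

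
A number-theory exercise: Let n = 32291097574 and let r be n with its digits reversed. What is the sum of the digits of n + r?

Reversal of 32291097574 is 47579019223; 32291097574 + 47579019223 = 79870116797.
Digit sum of 79870116797: 7+9+8+7+0+1+1+6+7+9+7 = 62.

62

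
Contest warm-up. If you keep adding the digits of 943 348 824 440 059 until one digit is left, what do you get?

4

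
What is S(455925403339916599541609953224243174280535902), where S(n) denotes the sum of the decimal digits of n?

4+5+5+9+2+5+4+0+3+3+3+9+9+1+6+5+9+9+5+4+1+6+0+9+9+5+3+2+2+4+2+4+3+1+7+4+2+8+0+5+3+5+9+0+2 = 196

196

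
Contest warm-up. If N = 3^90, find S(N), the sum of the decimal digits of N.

216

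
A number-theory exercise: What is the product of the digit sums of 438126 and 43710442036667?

1272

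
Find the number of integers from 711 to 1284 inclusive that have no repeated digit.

The integers in [711, 1284] that have no repeated digit: 712, 713, 714, 715, 716, 718, …, 1283, 1284.
308 qualify.

308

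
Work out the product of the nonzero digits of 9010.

9×1 = 9

9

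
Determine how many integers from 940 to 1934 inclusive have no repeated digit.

505

The integers in [940, 1934] that have no repeated digit: 940, 941, 942, 943, 945, 946, …, 1932, 1934.
505 qualify.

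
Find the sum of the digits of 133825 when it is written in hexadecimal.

133825 in base 16 is 20AC1.
Digit sum: 2+0+10+12+1 = 25.

25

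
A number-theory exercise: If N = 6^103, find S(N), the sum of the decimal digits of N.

306

6^103 = 141116822676015315716885097706140489236023041462158252253303544735811382559113216
Sum of its 81 digits: 306.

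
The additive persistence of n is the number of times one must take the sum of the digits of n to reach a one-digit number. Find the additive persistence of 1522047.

2

1522047 → 21 → 3 (2 steps)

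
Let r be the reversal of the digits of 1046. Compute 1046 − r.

Reverse of 1046 is 6401.
1046 − 6401 = -5355

-5355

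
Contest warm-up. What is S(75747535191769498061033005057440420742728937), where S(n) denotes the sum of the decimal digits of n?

190

7+5+7+4+7+5+3+5+1+9+1+7+6+9+4+9+8+0+6+1+0+3+3+0+0+5+0+5+7+4+4+0+4+2+0+7+4+2+7+2+8+9+3+7 = 190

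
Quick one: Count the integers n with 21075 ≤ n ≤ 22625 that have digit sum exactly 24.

The integers in [21075, 22625] that have digit sum exactly 24: 21399, 21489, 21498, 21579, 21588, 21597, …, 22587, 22596.
38 qualify.

38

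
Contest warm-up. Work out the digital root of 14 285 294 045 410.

4

1+4+2+8+5+2+9+4+0+4+5+4+1+0 = 49
4+9 = 13
1+3 = 4
(Equivalently, 14 285 294 045 410 mod 9 = 4.)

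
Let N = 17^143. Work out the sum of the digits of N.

17^143 = 89990311908498647045788321790870571946973640519785658861481127970769438512698884143655738456799121961616858405181389315867595801377299617421026433812938863796708814458356310513
Sum of its 176 digits: 872.

872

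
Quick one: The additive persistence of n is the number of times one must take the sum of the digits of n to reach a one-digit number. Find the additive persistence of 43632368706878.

43632368706878 → 71 → 8 (2 steps)

2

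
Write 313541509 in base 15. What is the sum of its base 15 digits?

313541509 in base 15 is 1C7D62C4.
Digit sum: 1+12+7+13+6+2+12+4 = 57.

57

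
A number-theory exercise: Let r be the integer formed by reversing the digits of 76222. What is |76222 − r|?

Reverse of 76222 is 22267.
|76222 − 22267| = 53955

53955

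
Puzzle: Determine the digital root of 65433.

6+5+4+3+3 = 21
2+1 = 3
(Equivalently, 65433 mod 9 = 3.)

3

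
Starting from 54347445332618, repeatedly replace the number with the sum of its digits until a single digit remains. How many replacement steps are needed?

54347445332618 → 59 → 14 → 5 (3 steps)

3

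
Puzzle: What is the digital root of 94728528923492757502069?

9+4+7+2+8+5+2+8+9+2+3+4+9+2+7+5+7+5+0+2+0+6+9 = 115
1+1+5 = 7
(Equivalently, 94728528923492757502069 mod 9 = 7.)

7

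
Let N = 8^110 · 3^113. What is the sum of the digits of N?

639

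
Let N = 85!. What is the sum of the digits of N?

414

85! = 281710411438055027694947944226061159480056634330574206405101912752560026159795933451040286452340924018275123200000000000000000000
Sum of its 129 digits: 414.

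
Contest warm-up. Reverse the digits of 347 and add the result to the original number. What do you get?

Reverse of 347 is 743.
347 + 743 = 1090

1090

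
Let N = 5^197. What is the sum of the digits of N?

641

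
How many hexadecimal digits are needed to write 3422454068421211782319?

18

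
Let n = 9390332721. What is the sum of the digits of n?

9+3+9+0+3+3+2+7+2+1 = 39

39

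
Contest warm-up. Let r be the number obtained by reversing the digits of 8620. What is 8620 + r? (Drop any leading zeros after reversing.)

8888

Reverse of 8620 is 268.
8620 + 268 = 8888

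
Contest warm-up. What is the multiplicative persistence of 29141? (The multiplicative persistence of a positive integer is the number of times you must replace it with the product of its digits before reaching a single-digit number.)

29141 → 72 → 14 → 4 (3 steps)

3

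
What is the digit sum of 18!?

18! = 6402373705728000
Sum of its 16 digits: 54.

54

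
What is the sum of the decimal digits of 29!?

29! = 8841761993739701954543616000000
Sum of its 31 digits: 126.

126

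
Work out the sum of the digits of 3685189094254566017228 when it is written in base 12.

3685189094254566017228 in base 12 is B6504B2908831B4A9378.
Digit sum: 11+6+5+0+4+11+2+9+0+8+8+3+1+11+4+10+9+3+7+8 = 120.

120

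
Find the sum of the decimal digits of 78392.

7+8+3+9+2 = 29

29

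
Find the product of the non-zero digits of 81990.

8×1×9×9 = 648

648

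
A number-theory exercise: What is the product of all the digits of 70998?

0

7×0×9×9×8 = 0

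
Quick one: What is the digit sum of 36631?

3+6+6+3+1 = 19

19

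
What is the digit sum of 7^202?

7^202 = 512630076274403501575926080979023869331140238958341449337556864117721162603788850336944748130558838464360197164374769394529095836840495968219386959099651010197235349880049
Sum of its 171 digits: 790.

790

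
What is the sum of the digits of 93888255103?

9+3+8+8+8+2+5+5+1+0+3 = 52

52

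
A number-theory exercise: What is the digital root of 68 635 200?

3

6+8+6+3+5+2+0+0 = 30
3+0 = 3
(Equivalently, 68 635 200 mod 9 = 3.)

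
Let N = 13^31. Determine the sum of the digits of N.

184

13^31 = 34059943367449284484947168626829637
Sum of its 35 digits: 184.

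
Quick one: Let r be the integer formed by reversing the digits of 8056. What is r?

6508

Reversing 8056 gives 6508.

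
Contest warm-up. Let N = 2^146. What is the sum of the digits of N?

193

2^146 = 89202980794122492566142873090593446023921664
Sum of its 44 digits: 193.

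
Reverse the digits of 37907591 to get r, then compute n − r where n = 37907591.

18336618

Reverse of 37907591 is 19570973.
37907591 − 19570973 = 18336618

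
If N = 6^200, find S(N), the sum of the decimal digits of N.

747

6^200 = 426825223812027400796974891518773732342988745354489429495479078935112929549619739019072139340757097296812815466676129830954465240517595242384015591919845376
Sum of its 156 digits: 747.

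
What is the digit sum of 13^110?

13^110 = 341797399186042035027394120631466321910287364497286886852738358841330579862013991380742233214225094764227736945196195797849
Sum of its 123 digits: 565.

565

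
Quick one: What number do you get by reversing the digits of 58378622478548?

Reversing 58378622478548 gives 84587422687385.

84587422687385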